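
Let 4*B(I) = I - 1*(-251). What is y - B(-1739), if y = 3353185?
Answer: 3353557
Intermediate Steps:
B(I) = 251/4 + I/4 (B(I) = (I - 1*(-251))/4 = (I + 251)/4 = (251 + I)/4 = 251/4 + I/4)
y - B(-1739) = 3353185 - (251/4 + (1/4)*(-1739)) = 3353185 - (251/4 - 1739/4) = 3353185 - 1*(-372) = 3353185 + 372 = 3353557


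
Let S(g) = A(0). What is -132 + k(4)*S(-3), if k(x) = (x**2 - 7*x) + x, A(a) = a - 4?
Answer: -100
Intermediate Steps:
A(a) = -4 + a
S(g) = -4 (S(g) = -4 + 0 = -4)
k(x) = x**2 - 6*x
-132 + k(4)*S(-3) = -132 + (4*(-6 + 4))*(-4) = -132 + (4*(-2))*(-4) = -132 - 8*(-4) = -132 + 32 = -100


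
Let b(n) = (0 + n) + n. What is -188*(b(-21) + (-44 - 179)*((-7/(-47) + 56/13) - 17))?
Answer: -6733640/13 ≈ -5.1797e+5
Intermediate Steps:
b(n) = 2*n (b(n) = n + n = 2*n)
-188*(b(-21) + (-44 - 179)*((-7/(-47) + 56/13) - 17)) = -188*(2*(-21) + (-44 - 179)*((-7/(-47) + 56/13) - 17)) = -188*(-42 - 223*((-7*(-1/47) + 56*(1/13)) - 17)) = -188*(-42 - 223*((7/47 + 56/13) - 17)) = -188*(-42 - 223*(2723/611 - 17)) = -188*(-42 - 223*(-7664/611)) = -188*(-42 + 1709072/611) = -188*1683410/611 = -6733640/13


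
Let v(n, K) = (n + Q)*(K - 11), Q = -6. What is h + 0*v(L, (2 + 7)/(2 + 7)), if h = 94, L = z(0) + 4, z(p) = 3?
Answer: 94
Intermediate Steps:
L = 7 (L = 3 + 4 = 7)
v(n, K) = (-11 + K)*(-6 + n) (v(n, K) = (n - 6)*(K - 11) = (-6 + n)*(-11 + K) = (-11 + K)*(-6 + n))
h + 0*v(L, (2 + 7)/(2 + 7)) = 94 + 0*(66 - 11*7 - 6*(2 + 7)/(2 + 7) + ((2 + 7)/(2 + 7))*7) = 94 + 0*(66 - 77 - 54/9 + (9/9)*7) = 94 + 0*(66 - 77 - 54/9 + (9*(⅑))*7) = 94 + 0*(66 - 77 - 6*1 + 1*7) = 94 + 0*(66 - 77 - 6 + 7) = 94 + 0*(-10) = 94 + 0 = 94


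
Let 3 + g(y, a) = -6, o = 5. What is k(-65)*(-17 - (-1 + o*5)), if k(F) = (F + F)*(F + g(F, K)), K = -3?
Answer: -394420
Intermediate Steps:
g(y, a) = -9 (g(y, a) = -3 - 6 = -9)
k(F) = 2*F*(-9 + F) (k(F) = (F + F)*(F - 9) = (2*F)*(-9 + F) = 2*F*(-9 + F))
k(-65)*(-17 - (-1 + o*5)) = (2*(-65)*(-9 - 65))*(-17 - (-1 + 5*5)) = (2*(-65)*(-74))*(-17 - (-1 + 25)) = 9620*(-17 - 1*24) = 9620*(-17 - 24) = 9620*(-41) = -394420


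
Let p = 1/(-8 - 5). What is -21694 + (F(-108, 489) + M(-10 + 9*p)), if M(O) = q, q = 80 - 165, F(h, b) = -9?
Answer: -21788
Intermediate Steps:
p = -1/13 (p = 1/(-13) = -1/13 ≈ -0.076923)
q = -85
M(O) = -85
-21694 + (F(-108, 489) + M(-10 + 9*p)) = -21694 + (-9 - 85) = -21694 - 94 = -21788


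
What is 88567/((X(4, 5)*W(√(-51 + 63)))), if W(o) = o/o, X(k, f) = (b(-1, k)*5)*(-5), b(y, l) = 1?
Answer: -88567/25 ≈ -3542.7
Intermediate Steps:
X(k, f) = -25 (X(k, f) = (1*5)*(-5) = 5*(-5) = -25)
W(o) = 1
88567/((X(4, 5)*W(√(-51 + 63)))) = 88567/((-25*1)) = 88567/(-25) = 88567*(-1/25) = -88567/25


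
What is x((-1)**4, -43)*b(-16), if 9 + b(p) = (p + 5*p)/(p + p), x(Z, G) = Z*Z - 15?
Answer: 84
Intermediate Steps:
x(Z, G) = -15 + Z**2 (x(Z, G) = Z**2 - 15 = -15 + Z**2)
b(p) = -6 (b(p) = -9 + (p + 5*p)/(p + p) = -9 + (6*p)/((2*p)) = -9 + (6*p)*(1/(2*p)) = -9 + 3 = -6)
x((-1)**4, -43)*b(-16) = (-15 + ((-1)**4)**2)*(-6) = (-15 + 1**2)*(-6) = (-15 + 1)*(-6) = -14*(-6) = 84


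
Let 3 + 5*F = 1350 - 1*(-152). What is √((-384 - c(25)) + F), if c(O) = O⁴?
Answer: I*√9767730/5 ≈ 625.07*I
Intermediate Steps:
F = 1499/5 (F = -⅗ + (1350 - 1*(-152))/5 = -⅗ + (1350 + 152)/5 = -⅗ + (⅕)*1502 = -⅗ + 1502/5 = 1499/5 ≈ 299.80)
√((-384 - c(25)) + F) = √((-384 - 1*25⁴) + 1499/5) = √((-384 - 1*390625) + 1499/5) = √((-384 - 390625) + 1499/5) = √(-391009 + 1499/5) = √(-1953546/5) = I*√9767730/5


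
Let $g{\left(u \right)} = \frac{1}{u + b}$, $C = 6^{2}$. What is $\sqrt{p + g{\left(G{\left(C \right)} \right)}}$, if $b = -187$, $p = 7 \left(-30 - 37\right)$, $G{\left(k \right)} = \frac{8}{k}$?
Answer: $\frac{i \sqrt{788398}}{41} \approx 21.657 i$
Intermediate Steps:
$C = 36$
$p = -469$ ($p = 7 \left(-67\right) = -469$)
$g{\left(u \right)} = \frac{1}{-187 + u}$ ($g{\left(u \right)} = \frac{1}{u - 187} = \frac{1}{-187 + u}$)
$\sqrt{p + g{\left(G{\left(C \right)} \right)}} = \sqrt{-469 + \frac{1}{-187 + \frac{8}{36}}} = \sqrt{-469 + \frac{1}{-187 + 8 \cdot \frac{1}{36}}} = \sqrt{-469 + \frac{1}{-187 + \frac{2}{9}}} = \sqrt{-469 + \frac{1}{- \frac{1681}{9}}} = \sqrt{-469 - \frac{9}{1681}} = \sqrt{- \frac{788398}{1681}} = \frac{i \sqrt{788398}}{41}$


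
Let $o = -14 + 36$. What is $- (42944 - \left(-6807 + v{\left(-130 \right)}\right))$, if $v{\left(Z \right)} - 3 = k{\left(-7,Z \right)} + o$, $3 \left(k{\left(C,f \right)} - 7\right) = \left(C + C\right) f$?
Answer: $- \frac{147337}{3} \approx -49112.0$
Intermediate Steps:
$k{\left(C,f \right)} = 7 + \frac{2 C f}{3}$ ($k{\left(C,f \right)} = 7 + \frac{\left(C + C\right) f}{3} = 7 + \frac{2 C f}{3}$)
$o = 22$
$v{\left(Z \right)} = 32 - \frac{14 Z}{3}$ ($v{\left(Z \right)} = 3 + \left(\left(7 + \frac{2}{3} \left(-7\right) Z\right) + 22\right) = 3 + \left(\left(7 - \frac{14 Z}{3}\right) + 22\right) = 3 - \left(-29 + \frac{14 Z}{3}\right) = 32 - \frac{14 Z}{3}$)
$- (42944 - \left(-6807 + v{\left(-130 \right)}\right)) = - (42944 + \left(6807 - \left(32 - - \frac{1820}{3}\right)\right)) = - (42944 + \left(6807 - \left(32 + \frac{1820}{3}\right)\right)) = - (42944 + \left(6807 - \frac{1916}{3}\right)) = - (42944 + \frac{18505}{3}) = \left(-1\right) \frac{147337}{3} = - \frac{147337}{3}$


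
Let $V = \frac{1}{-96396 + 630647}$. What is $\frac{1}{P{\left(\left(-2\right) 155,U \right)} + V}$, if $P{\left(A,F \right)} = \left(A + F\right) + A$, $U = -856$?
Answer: $- \frac{534251}{788554475} \approx -0.00067751$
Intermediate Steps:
$P{\left(A,F \right)} = F + 2 A$
$V = \frac{1}{534251} \approx 1.8718 \cdot 10^{-6}$
$\frac{1}{P{\left(\left(-2\right) 155,U \right)} + V} = \frac{1}{\left(-856 + 2 \left(\left(-2\right) 155\right)\right) + \frac{1}{534251}} = \frac{1}{\left(-856 + 2 \left(-310\right)\right) + \frac{1}{534251}} = \frac{1}{\left(-856 - 620\right) + \frac{1}{534251}} = \frac{1}{-1476 + \frac{1}{534251}} = \frac{1}{- \frac{788554475}{534251}} = - \frac{534251}{788554475}$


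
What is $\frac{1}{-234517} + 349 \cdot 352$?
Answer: $\frac{28809944415}{234517} \approx 1.2285 \cdot 10^{5}$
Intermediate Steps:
$\frac{1}{-234517} + 349 \cdot 352 = - \frac{1}{234517} + 122848 = \frac{28809944415}{234517}$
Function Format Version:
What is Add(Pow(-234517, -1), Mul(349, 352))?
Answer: Rational(28809944415, 234517) ≈ 1.2285e+5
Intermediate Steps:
Add(Pow(-234517, -1), Mul(349, 352)) = Add(Rational(-1, 234517), 122848) = Rational(28809944415, 234517)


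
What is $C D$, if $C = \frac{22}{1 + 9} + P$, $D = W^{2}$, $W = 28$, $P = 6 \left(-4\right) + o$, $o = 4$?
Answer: $- \frac{69776}{5} \approx -13955.0$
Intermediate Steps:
$P = -20$ ($P = 6 \left(-4\right) + 4 = -24 + 4 = -20$)
$D = 784$ ($D = 28^{2} = 784$)
$C = - \frac{89}{5}$ ($C = \frac{22}{1 + 9} - 20 = \frac{22}{10} - 20 = 22 \cdot \frac{1}{10} - 20 = \frac{11}{5} - 20 = - \frac{89}{5} \approx -17.8$)
$C D = \left(- \frac{89}{5}\right) 784 = - \frac{69776}{5}$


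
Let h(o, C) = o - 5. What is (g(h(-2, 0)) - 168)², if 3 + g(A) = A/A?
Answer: 28900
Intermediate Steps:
h(o, C) = -5 + o
g(A) = -2 (g(A) = -3 + A/A = -3 + 1 = -2)
(g(h(-2, 0)) - 168)² = (-2 - 168)² = (-170)² = 28900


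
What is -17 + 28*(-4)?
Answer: -129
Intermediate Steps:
-17 + 28*(-4) = -17 - 112 = -129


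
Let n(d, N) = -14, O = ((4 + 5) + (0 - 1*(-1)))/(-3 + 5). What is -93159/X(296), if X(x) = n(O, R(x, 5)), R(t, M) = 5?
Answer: 93159/14 ≈ 6654.2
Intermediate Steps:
O = 5 (O = (9 + (0 + 1))/2 = (9 + 1)*(½) = 10*(½) = 5)
X(x) = -14
-93159/X(296) = -93159/(-14) = -93159*(-1/14) = 93159/14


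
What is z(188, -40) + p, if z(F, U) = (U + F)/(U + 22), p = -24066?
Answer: -216668/9 ≈ -24074.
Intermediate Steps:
z(F, U) = (F + U)/(22 + U)
z(188, -40) + p = (188 - 40)/(22 - 40) - 24066 = 148/(-18) - 24066 = -1/18*148 - 24066 = -74/9 - 24066 = -216668/9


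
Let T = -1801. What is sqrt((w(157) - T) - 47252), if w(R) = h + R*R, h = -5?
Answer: I*sqrt(20807) ≈ 144.25*I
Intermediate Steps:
w(R) = -5 + R**2 (w(R) = -5 + R*R = -5 + R**2)
sqrt((w(157) - T) - 47252) = sqrt(((-5 + 157**2) - 1*(-1801)) - 47252) = sqrt(((-5 + 24649) + 1801) - 47252) = sqrt((24644 + 1801) - 47252) = sqrt(26445 - 47252) = sqrt(-20807) = I*sqrt(20807)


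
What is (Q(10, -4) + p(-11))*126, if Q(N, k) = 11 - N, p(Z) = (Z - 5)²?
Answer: 32382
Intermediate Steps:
p(Z) = (-5 + Z)²
(Q(10, -4) + p(-11))*126 = ((11 - 1*10) + (-5 - 11)²)*126 = ((11 - 10) + (-16)²)*126 = (1 + 256)*126 = 257*126 = 32382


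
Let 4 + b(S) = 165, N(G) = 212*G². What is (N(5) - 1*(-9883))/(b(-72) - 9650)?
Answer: -5061/3163 ≈ -1.6001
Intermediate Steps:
b(S) = 161 (b(S) = -4 + 165 = 161)
(N(5) - 1*(-9883))/(b(-72) - 9650) = (212*5² - 1*(-9883))/(161 - 9650) = (212*25 + 9883)/(-9489) = (5300 + 9883)*(-1/9489) = 15183*(-1/9489) = -5061/3163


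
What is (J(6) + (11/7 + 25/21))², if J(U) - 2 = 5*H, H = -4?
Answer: 102400/441 ≈ 232.20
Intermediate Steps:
J(U) = -18 (J(U) = 2 + 5*(-4) = 2 - 20 = -18)
(J(6) + (11/7 + 25/21))² = (-18 + (11/7 + 25/21))² = (-18 + 58/21)² = (-320/21)² = 102400/441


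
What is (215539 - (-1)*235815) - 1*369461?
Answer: 81893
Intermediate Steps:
(215539 - (-1)*235815) - 1*369461 = (215539 - 1*(-235815)) - 369461 = (215539 + 235815) - 369461 = 451354 - 369461 = 81893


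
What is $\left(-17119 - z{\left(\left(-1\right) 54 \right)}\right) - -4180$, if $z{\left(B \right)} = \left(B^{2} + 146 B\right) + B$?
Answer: $-7917$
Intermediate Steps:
$z{\left(B \right)} = B^{2} + 147 B$
$\left(-17119 - z{\left(\left(-1\right) 54 \right)}\right) - -4180 = \left(-17119 - \left(-1\right) 54 \left(147 - 54\right)\right) - -4180 = \left(-17119 - - 54 \left(147 - 54\right)\right) + 4180 = \left(-17119 - \left(-54\right) 93\right) + 4180 = \left(-17119 - -5022\right) + 4180 = \left(-17119 + 5022\right) + 4180 = -12097 + 4180 = -7917$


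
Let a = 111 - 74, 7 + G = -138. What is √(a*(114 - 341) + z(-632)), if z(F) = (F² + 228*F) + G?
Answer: 32*√241 ≈ 496.77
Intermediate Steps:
G = -145 (G = -7 - 138 = -145)
z(F) = -145 + F² + 228*F (z(F) = (F² + 228*F) - 145 = -145 + F² + 228*F)
a = 37
√(a*(114 - 341) + z(-632)) = √(37*(114 - 341) + (-145 + (-632)² + 228*(-632))) = √(37*(-227) + (-145 + 399424 - 144096)) = √(-8399 + 255183) = √246784 = 32*√241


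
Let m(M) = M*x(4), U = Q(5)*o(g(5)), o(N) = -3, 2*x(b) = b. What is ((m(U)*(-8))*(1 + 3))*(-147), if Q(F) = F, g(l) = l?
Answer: -141120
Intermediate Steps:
x(b) = b/2
U = -15 (U = 5*(-3) = -15)
m(M) = 2*M (m(M) = M*((½)*4) = M*2 = 2*M)
((m(U)*(-8))*(1 + 3))*(-147) = (((2*(-15))*(-8))*(1 + 3))*(-147) = (-30*(-8)*4)*(-147) = (240*4)*(-147) = 960*(-147) = -141120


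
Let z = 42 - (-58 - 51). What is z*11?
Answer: 1661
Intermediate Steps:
z = 151 (z = 42 - 1*(-109) = 42 + 109 = 151)
z*11 = 151*11 = 1661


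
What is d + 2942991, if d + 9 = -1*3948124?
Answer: -1005142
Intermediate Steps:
d = -3948133 (d = -9 - 1*3948124 = -9 - 3948124 = -3948133)
d + 2942991 = -3948133 + 2942991 = -1005142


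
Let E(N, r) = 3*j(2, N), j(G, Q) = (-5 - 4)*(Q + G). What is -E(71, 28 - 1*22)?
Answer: 1971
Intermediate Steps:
j(G, Q) = -9*G - 9*Q (j(G, Q) = -9*(G + Q) = -9*G - 9*Q)
E(N, r) = -54 - 27*N (E(N, r) = 3*(-9*2 - 9*N) = 3*(-18 - 9*N) = -54 - 27*N)
-E(71, 28 - 1*22) = -(-54 - 27*71) = -(-54 - 1917) = -1*(-1971) = 1971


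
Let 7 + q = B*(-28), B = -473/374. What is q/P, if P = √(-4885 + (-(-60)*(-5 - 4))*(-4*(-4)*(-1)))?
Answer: 483*√3755/63835 ≈ 0.46365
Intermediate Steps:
P = √3755 (P = √(-4885 + (-(-60)*(-9))*(16*(-1))) = √(-4885 - 30*18*(-16)) = √(-4885 - 540*(-16)) = √(-4885 + 8640) = √3755 ≈ 61.278)
B = -43/34 (B = -473*1/374 = -43/34 ≈ -1.2647)
q = 483/17 (q = -7 - 43/34*(-28) = -7 + 602/17 = 483/17 ≈ 28.412)
q/P = 483/(17*(√3755)) = 483*(√3755/3755)/17 = 483*√3755/63835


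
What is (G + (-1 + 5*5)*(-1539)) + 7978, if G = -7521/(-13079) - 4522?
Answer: -437877399/13079 ≈ -33479.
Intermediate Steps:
G = -59135717/13079 (G = -7521*(-1/13079) - 4522 = 7521/13079 - 4522 = -59135717/13079 ≈ -4521.4)
(G + (-1 + 5*5)*(-1539)) + 7978 = (-59135717/13079 + (-1 + 5*5)*(-1539)) + 7978 = (-59135717/13079 + (-1 + 25)*(-1539)) + 7978 = (-59135717/13079 + 24*(-1539)) + 7978 = (-59135717/13079 - 36936) + 7978 = -542221661/13079 + 7978 = -437877399/13079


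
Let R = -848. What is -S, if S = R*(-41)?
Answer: -34768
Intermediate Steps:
S = 34768 (S = -848*(-41) = 34768)
-S = -1*34768 = -34768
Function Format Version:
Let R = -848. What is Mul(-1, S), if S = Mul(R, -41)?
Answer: -34768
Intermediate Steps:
S = 34768 (S = Mul(-848, -41) = 34768)
Mul(-1, S) = Mul(-1, 34768) = -34768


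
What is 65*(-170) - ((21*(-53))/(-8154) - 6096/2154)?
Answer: -10779541801/975762 ≈ -11047.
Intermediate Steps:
65*(-170) - ((21*(-53))/(-8154) - 6096/2154) = -11050 - (-1113*(-1/8154) - 6096*1/2154) = -11050 - (371/2718 - 1016/359) = -11050 - 1*(-2628299/975762) = -11050 + 2628299/975762 = -10779541801/975762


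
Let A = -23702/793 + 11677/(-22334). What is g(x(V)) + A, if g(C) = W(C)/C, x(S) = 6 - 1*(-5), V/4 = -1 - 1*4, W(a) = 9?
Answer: -443494297/14986114 ≈ -29.594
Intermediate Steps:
V = -20 (V = 4*(-1 - 1*4) = 4*(-1 - 4) = 4*(-5) = -20)
x(S) = 11 (x(S) = 6 + 5 = 11)
A = -41432333/1362374 (A = -23702*1/793 + 11677*(-1/22334) = -23702/793 - 11677/22334 = -41432333/1362374 ≈ -30.412)
g(C) = 9/C
g(x(V)) + A = 9/11 - 41432333/1362374 = -443494297/14986114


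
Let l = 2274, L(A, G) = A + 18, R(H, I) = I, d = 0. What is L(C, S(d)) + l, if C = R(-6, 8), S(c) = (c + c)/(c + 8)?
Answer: 2300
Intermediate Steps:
S(c) = 2*c/(8 + c) (S(c) = (2*c)/(8 + c) = 2*c/(8 + c))
C = 8
L(A, G) = 18 + A
L(C, S(d)) + l = (18 + 8) + 2274 = 26 + 2274 = 2300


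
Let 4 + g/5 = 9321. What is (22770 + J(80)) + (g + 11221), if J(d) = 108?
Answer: 80684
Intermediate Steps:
g = 46585 (g = -20 + 5*9321 = -20 + 46605 = 46585)
(22770 + J(80)) + (g + 11221) = (22770 + 108) + (46585 + 11221) = 22878 + 57806 = 80684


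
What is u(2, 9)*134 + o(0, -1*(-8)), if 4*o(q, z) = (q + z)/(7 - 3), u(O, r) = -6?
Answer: -1607/2 ≈ -803.50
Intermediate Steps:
o(q, z) = q/16 + z/16 (o(q, z) = ((q + z)/(7 - 3))/4 = ((q + z)/4)/4 = ((q + z)*(1/4))/4 = (q/4 + z/4)/4 = q/16 + z/16)
u(2, 9)*134 + o(0, -1*(-8)) = -6*134 + ((1/16)*0 + (-1*(-8))/16) = -804 + (0 + (1/16)*8) = -804 + (0 + 1/2) = -804 + 1/2 = -1607/2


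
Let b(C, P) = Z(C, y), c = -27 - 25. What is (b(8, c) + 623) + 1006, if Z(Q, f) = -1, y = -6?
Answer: 1628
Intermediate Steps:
c = -52
b(C, P) = -1
(b(8, c) + 623) + 1006 = (-1 + 623) + 1006 = 622 + 1006 = 1628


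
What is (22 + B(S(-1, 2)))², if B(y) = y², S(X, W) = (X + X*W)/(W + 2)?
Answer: 130321/256 ≈ 509.07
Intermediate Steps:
S(X, W) = (X + W*X)/(2 + W)
(22 + B(S(-1, 2)))² = (22 + (-(1 + 2)/(2 + 2))²)² = (22 + (-1*3/4)²)² = (22 + (-1*¼*3)²)² = (22 + (-¾)²)² = (22 + 9/16)² = (361/16)² = 130321/256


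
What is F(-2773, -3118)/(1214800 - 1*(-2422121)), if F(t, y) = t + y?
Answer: -5891/3636921 ≈ -0.0016198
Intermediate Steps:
F(-2773, -3118)/(1214800 - 1*(-2422121)) = (-2773 - 3118)/(1214800 - 1*(-2422121)) = -5891/(1214800 + 2422121) = -5891/3636921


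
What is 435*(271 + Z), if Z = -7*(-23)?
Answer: 187920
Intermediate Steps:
Z = 161
435*(271 + Z) = 435*(271 + 161) = 435*432 = 187920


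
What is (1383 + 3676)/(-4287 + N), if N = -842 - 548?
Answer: -5059/5677 ≈ -0.89114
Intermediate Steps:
N = -1390
(1383 + 3676)/(-4287 + N) = (1383 + 3676)/(-4287 - 1390) = 5059/(-5677) = 5059*(-1/5677) = -5059/5677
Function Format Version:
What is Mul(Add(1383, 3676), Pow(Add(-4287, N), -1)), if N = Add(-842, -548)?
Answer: Rational(-5059, 5677) ≈ -0.89114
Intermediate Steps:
N = -1390
Mul(Add(1383, 3676), Pow(Add(-4287, N), -1)) = Mul(Add(1383, 3676), Pow(Add(-4287, -1390), -1)) = Mul(5059, Pow(-5677, -1)) = Mul(5059, Rational(-1, 5677)) = Rational(-5059, 5677)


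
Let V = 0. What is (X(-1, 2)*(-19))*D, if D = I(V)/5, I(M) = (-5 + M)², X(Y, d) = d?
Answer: -190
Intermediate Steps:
D = 5 (D = (-5 + 0)²/5 = (-5)²*(⅕) = 25*(⅕) = 5)
(X(-1, 2)*(-19))*D = (2*(-19))*5 = -38*5 = -190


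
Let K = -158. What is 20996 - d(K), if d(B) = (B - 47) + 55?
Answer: 21146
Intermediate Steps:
d(B) = 8 + B (d(B) = (-47 + B) + 55 = 8 + B)
20996 - d(K) = 20996 - (8 - 158) = 20996 - 1*(-150) = 20996 + 150 = 21146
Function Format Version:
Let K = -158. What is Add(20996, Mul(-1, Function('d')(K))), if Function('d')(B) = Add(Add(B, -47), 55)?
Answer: 21146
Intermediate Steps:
Function('d')(B) = Add(8, B) (Function('d')(B) = Add(Add(-47, B), 55) = Add(8, B))
Add(20996, Mul(-1, Function('d')(K))) = Add(20996, Mul(-1, Add(8, -158))) = Add(20996, Mul(-1, -150)) = Add(20996, 150) = 21146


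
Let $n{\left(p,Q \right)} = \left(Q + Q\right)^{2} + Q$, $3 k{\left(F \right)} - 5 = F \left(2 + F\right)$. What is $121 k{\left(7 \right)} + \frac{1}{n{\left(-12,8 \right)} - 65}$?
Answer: $\frac{1637375}{597} \approx 2742.7$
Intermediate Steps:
$k{\left(F \right)} = \frac{5}{3} + \frac{F \left(2 + F\right)}{3}$
$n{\left(p,Q \right)} = Q + 4 Q^{2}$ ($n{\left(p,Q \right)} = \left(2 Q\right)^{2} + Q = 4 Q^{2} + Q = Q + 4 Q^{2}$)
$121 k{\left(7 \right)} + \frac{1}{n{\left(-12,8 \right)} - 65} = 121 \left(\frac{5}{3} + \frac{7^{2}}{3} + \frac{2}{3} \cdot 7\right) + \frac{1}{8 \left(1 + 4 \cdot 8\right) - 65} = 121 \left(\frac{5}{3} + \frac{1}{3} \cdot 49 + \frac{14}{3}\right) + \frac{1}{8 \left(1 + 32\right) - 65} = 121 \left(\frac{5}{3} + \frac{49}{3} + \frac{14}{3}\right) + \frac{1}{8 \cdot 33 - 65} = 121 \cdot \frac{68}{3} + \frac{1}{264 - 65} = \frac{8228}{3} + \frac{1}{199} = \frac{1637375}{597}$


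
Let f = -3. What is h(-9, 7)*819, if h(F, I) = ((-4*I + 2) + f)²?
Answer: 688779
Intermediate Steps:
h(F, I) = (-1 - 4*I)² (h(F, I) = ((-4*I + 2) - 3)² = ((2 - 4*I) - 3)² = (-1 - 4*I)²)
h(-9, 7)*819 = (1 + 4*7)²*819 = (1 + 28)²*819 = 29²*819 = 841*819 = 688779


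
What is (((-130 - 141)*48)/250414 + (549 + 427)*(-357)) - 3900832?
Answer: -532037604152/125207 ≈ -4.2493e+6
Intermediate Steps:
(((-130 - 141)*48)/250414 + (549 + 427)*(-357)) - 3900832 = (-271*48*(1/250414) + 976*(-357)) - 3900832 = (-13008*1/250414 - 348432) - 3900832 = (-6504/125207 - 348432) - 3900832 = -43626131928/125207 - 3900832 = -532037604152/125207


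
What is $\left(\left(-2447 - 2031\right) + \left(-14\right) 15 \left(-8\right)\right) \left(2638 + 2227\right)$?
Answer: $-13612270$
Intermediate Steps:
$\left(\left(-2447 - 2031\right) + \left(-14\right) 15 \left(-8\right)\right) \left(2638 + 2227\right) = \left(-4478 - -1680\right) 4865 = \left(-4478 + 1680\right) 4865 = \left(-2798\right) 4865 = -13612270$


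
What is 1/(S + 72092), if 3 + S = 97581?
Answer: 1/169670 ≈ 5.8938e-6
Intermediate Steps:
S = 97578 (S = -3 + 97581 = 97578)
1/(S + 72092) = 1/(97578 + 72092) = 1/169670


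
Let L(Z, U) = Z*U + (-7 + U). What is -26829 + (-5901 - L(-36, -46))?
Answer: -34333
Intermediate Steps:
L(Z, U) = -7 + U + U*Z (L(Z, U) = U*Z + (-7 + U) = -7 + U + U*Z)
-26829 + (-5901 - L(-36, -46)) = -26829 + (-5901 - (-7 - 46 - 46*(-36))) = -26829 + (-5901 - (-7 - 46 + 1656)) = -26829 + (-5901 - 1*1603) = -26829 + (-5901 - 1603) = -26829 - 7504 = -34333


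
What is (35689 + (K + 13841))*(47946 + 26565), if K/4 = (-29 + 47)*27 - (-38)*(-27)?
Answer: 3529586070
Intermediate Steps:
K = -2160 (K = 4*((-29 + 47)*27 - (-38)*(-27)) = 4*(18*27 - 1*1026) = 4*(486 - 1026) = 4*(-540) = -2160)
(35689 + (K + 13841))*(47946 + 26565) = (35689 + (-2160 + 13841))*(47946 + 26565) = (35689 + 11681)*74511 = 47370*74511 = 3529586070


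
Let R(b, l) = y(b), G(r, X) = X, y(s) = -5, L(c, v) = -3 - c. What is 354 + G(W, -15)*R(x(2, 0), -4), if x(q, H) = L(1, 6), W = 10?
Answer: 429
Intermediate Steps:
x(q, H) = -4 (x(q, H) = -3 - 1*1 = -3 - 1 = -4)
R(b, l) = -5
354 + G(W, -15)*R(x(2, 0), -4) = 354 - 15*(-5) = 354 + 75 = 429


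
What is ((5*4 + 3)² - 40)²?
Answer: 239121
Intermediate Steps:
((5*4 + 3)² - 40)² = ((20 + 3)² - 40)² = (23² - 40)² = (529 - 40)² = 489² = 239121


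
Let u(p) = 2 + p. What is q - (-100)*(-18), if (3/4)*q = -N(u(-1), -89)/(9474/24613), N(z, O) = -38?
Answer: -23709212/14211 ≈ -1668.4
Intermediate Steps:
q = 1870588/14211 (q = 4*(-(-38)/(9474/24613))/3 = 4*(-(-38)/(9474*(1/24613)))/3 = 4*(-(-38)/9474/24613)/3 = 4*(-(-38)*24613/9474)/3 = 4*(-1*(-467647/4737))/3 = (4/3)*(467647/4737) = 1870588/14211 ≈ 131.63)
q - (-100)*(-18) = 1870588/14211 - (-100)*(-18) = 1870588/14211 - 1*1800 = 1870588/14211 - 1800 = -23709212/14211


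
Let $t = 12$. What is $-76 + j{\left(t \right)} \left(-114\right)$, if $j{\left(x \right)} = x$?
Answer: $-1444$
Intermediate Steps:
$-76 + j{\left(t \right)} \left(-114\right) = -76 + 12 \left(-114\right) = -76 - 1368 = -1444$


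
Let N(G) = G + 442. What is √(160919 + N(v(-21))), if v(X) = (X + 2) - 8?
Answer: 3*√17926 ≈ 401.66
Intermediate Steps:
v(X) = -6 + X (v(X) = (2 + X) - 8 = -6 + X)
N(G) = 442 + G
√(160919 + N(v(-21))) = √(160919 + (442 + (-6 - 21))) = √(160919 + (442 - 27)) = √(160919 + 415) = √161334 = 3*√17926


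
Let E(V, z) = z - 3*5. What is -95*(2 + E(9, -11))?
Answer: 2280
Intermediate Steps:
E(V, z) = -15 + z (E(V, z) = z - 15 = -15 + z)
-95*(2 + E(9, -11)) = -95*(2 + (-15 - 11)) = -95*(2 - 26) = -95*(-24) = 2280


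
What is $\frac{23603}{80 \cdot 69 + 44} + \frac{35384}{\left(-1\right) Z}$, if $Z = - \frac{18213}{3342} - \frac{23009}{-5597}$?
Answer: $\frac{1227733892963091}{46444716604} \approx 26434.0$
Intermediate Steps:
$Z = - \frac{8347361}{6235058}$ ($Z = \left(-18213\right) \frac{1}{3342} - - \frac{23009}{5597} = - \frac{6071}{1114} + \frac{23009}{5597} = - \frac{8347361}{6235058} \approx -1.3388$)
$\frac{23603}{80 \cdot 69 + 44} + \frac{35384}{\left(-1\right) Z} = \frac{23603}{80 \cdot 69 + 44} + \frac{35384}{\left(-1\right) \left(- \frac{8347361}{6235058}\right)} = \frac{23603}{5520 + 44} + \frac{35384}{\frac{8347361}{6235058}} = \frac{23603}{5564} + 35384 \cdot \frac{6235058}{8347361} = 23603 \cdot \frac{1}{5564} + \frac{220621292272}{8347361} = \frac{23603}{5564} + \frac{220621292272}{8347361} = \frac{1227733892963091}{46444716604}$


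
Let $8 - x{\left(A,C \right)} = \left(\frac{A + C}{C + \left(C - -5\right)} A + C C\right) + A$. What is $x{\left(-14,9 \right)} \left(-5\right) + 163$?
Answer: $\frac{10884}{23} \approx 473.22$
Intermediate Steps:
$x{\left(A,C \right)} = 8 - A - C^{2} - \frac{A \left(A + C\right)}{5 + 2 C}$ ($x{\left(A,C \right)} = 8 - \left(\left(\frac{A + C}{C + \left(C - -5\right)} A + C C\right) + A\right) = 8 - \left(\left(\frac{A + C}{C + \left(C + 5\right)} A + C^{2}\right) + A\right) = 8 - \left(\left(\frac{A + C}{C + \left(5 + C\right)} A + C^{2}\right) + A\right) = 8 - \left(\left(\frac{A + C}{5 + 2 C} A + C^{2}\right) + A\right) = 8 - \left(\left(\frac{A \left(A + C\right)}{5 + 2 C} + C^{2}\right) + A\right) = 8 - \left(\left(C^{2} + \frac{A \left(A + C\right)}{5 + 2 C}\right) + A\right) = 8 - \left(A + C^{2} + \frac{A \left(A + C\right)}{5 + 2 C}\right) = 8 - A - C^{2} - \frac{A \left(A + C\right)}{5 + 2 C}$)
$x{\left(-14,9 \right)} \left(-5\right) + 163 = \frac{40 - \left(-14\right)^{2} - -70 - 5 \cdot 9^{2} - 2 \cdot 9^{3} + 16 \cdot 9 - \left(-42\right) 9}{5 + 2 \cdot 9} \left(-5\right) + 163 = \frac{40 - 196 + 70 - 405 - 1458 + 144 + 378}{5 + 18} \left(-5\right) + 163 = \frac{40 - 196 + 70 - 405 - 1458 + 144 + 378}{23} \left(-5\right) + 163 = \frac{1}{23} \left(-1427\right) \left(-5\right) + 163 = \left(- \frac{1427}{23}\right) \left(-5\right) + 163 = \frac{7135}{23} + 163 = \frac{10884}{23}$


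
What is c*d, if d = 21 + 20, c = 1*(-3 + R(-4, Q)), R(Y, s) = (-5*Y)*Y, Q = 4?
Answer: -3403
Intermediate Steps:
R(Y, s) = -5*Y²
c = -83 (c = 1*(-3 - 5*(-4)²) = 1*(-3 - 5*16) = 1*(-3 - 80) = 1*(-83) = -83)
d = 41
c*d = -83*41 = -3403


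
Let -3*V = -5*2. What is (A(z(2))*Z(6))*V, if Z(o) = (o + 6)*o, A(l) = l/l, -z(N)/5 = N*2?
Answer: 240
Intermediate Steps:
V = 10/3 (V = -(-5)*2/3 = -⅓*(-10) = 10/3 ≈ 3.3333)
z(N) = -10*N (z(N) = -5*N*2 = -10*N)
A(l) = 1
Z(o) = o*(6 + o) (Z(o) = (6 + o)*o = o*(6 + o))
(A(z(2))*Z(6))*V = (1*(6*(6 + 6)))*(10/3) = (1*(6*12))*(10/3) = (1*72)*(10/3) = 72*(10/3) = 240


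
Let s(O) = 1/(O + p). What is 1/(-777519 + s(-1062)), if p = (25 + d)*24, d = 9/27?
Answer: -454/352993627 ≈ -1.2861e-6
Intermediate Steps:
d = ⅓ (d = 9*(1/27) = ⅓ ≈ 0.33333)
p = 608 (p = (25 + ⅓)*24 = (76/3)*24 = 608)
s(O) = 1/(608 + O) (s(O) = 1/(O + 608) = 1/(608 + O))
1/(-777519 + s(-1062)) = 1/(-777519 + 1/(608 - 1062)) = 1/(-777519 + 1/(-454)) = 1/(-777519 - 1/454) = 1/(-352993627/454) = -454/352993627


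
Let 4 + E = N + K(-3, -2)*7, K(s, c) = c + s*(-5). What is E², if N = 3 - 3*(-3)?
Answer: 9801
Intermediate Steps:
K(s, c) = c - 5*s
N = 12 (N = 3 + 9 = 12)
E = 99 (E = -4 + (12 + (-2 - 5*(-3))*7) = -4 + (12 + (-2 + 15)*7) = -4 + (12 + 13*7) = -4 + (12 + 91) = -4 + 103 = 99)
E² = 99² = 9801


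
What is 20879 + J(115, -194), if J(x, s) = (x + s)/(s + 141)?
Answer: 1106666/53 ≈ 20881.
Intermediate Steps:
J(x, s) = (s + x)/(141 + s)
20879 + J(115, -194) = 20879 + (-194 + 115)/(141 - 194) = 20879 - 79/(-53) = 20879 - 1/53*(-79) = 20879 + 79/53 = 1106666/53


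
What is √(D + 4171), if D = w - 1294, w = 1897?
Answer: √4774 ≈ 69.094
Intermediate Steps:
D = 603 (D = 1897 - 1294 = 603)
√(D + 4171) = √(603 + 4171) = √4774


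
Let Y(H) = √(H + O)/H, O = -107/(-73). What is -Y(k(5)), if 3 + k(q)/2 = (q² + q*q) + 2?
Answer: -√530053/7154 ≈ -0.10177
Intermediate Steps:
O = 107/73 (O = -107*(-1/73) = 107/73 ≈ 1.4658)
k(q) = -2 + 4*q² (k(q) = -6 + 2*((q² + q*q) + 2) = -6 + 2*((q² + q²) + 2) = -6 + 2*(2*q² + 2) = -6 + 2*(2 + 2*q²) = -6 + (4 + 4*q²) = -2 + 4*q²)
Y(H) = √(107/73 + H)/H (Y(H) = √(H + 107/73)/H = √(107/73 + H)/H)
-Y(k(5)) = -√(7811 + 5329*(-2 + 4*5²))/(73*(-2 + 4*5²)) = -√(7811 + 5329*(-2 + 4*25))/(73*(-2 + 4*25)) = -√(7811 + 5329*(-2 + 100))/(73*(-2 + 100)) = -√(7811 + 5329*98)/(73*98) = -√(7811 + 522242)/(73*98) = -√530053/(73*98) = -√530053/7154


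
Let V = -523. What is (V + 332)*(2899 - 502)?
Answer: -457827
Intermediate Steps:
(V + 332)*(2899 - 502) = (-523 + 332)*(2899 - 502) = -191*2397 = -457827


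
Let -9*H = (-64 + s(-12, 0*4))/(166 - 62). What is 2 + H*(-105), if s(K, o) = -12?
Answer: -509/78 ≈ -6.5256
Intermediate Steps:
H = 19/234 (H = -(-64 - 12)/(9*(166 - 62)) = -(-76)/(9*104) = -1/9*(-19/26) = 19/234 ≈ 0.081197)
2 + H*(-105) = 2 + (19/234)*(-105) = 2 - 665/78 = -509/78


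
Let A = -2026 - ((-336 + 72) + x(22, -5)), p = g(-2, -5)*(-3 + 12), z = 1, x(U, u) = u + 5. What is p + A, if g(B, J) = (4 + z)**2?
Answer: -1537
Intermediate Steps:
x(U, u) = 5 + u
g(B, J) = 25 (g(B, J) = (4 + 1)**2 = 5**2 = 25)
p = 225 (p = 25*(-3 + 12) = 25*9 = 225)
A = -1762 (A = -2026 - ((-336 + 72) + (5 - 5)) = -2026 - (-264 + 0) = -2026 - 1*(-264) = -2026 + 264 = -1762)
p + A = 225 - 1762 = -1537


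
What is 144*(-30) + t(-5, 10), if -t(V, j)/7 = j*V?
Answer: -3970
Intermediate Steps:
t(V, j) = -7*V*j (t(V, j) = -7*j*V = -7*V*j)
144*(-30) + t(-5, 10) = 144*(-30) - 7*(-5)*10 = -4320 + 350 = -3970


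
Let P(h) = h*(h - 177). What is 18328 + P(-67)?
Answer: 34676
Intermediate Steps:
P(h) = h*(-177 + h)
18328 + P(-67) = 18328 - 67*(-177 - 67) = 18328 - 67*(-244) = 18328 + 16348 = 34676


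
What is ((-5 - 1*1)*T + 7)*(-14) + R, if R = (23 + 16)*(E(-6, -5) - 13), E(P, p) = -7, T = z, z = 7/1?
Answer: -290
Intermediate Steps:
z = 7 (z = 7*1 = 7)
T = 7
R = -780 (R = (23 + 16)*(-7 - 13) = 39*(-20) = -780)
((-5 - 1*1)*T + 7)*(-14) + R = ((-5 - 1*1)*7 + 7)*(-14) - 780 = ((-5 - 1)*7 + 7)*(-14) - 780 = (-6*7 + 7)*(-14) - 780 = (-42 + 7)*(-14) - 780 = -35*(-14) - 780 = 490 - 780 = -290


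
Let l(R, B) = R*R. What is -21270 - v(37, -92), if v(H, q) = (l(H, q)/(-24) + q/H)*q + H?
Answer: -5945957/222 ≈ -26784.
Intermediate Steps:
l(R, B) = R**2
v(H, q) = H + q*(-H**2/24 + q/H) (v(H, q) = (H**2/(-24) + q/H)*q + H = (H**2*(-1/24) + q/H)*q + H = (-H**2/24 + q/H)*q + H = q*(-H**2/24 + q/H) + H = H + q*(-H**2/24 + q/H))
-21270 - v(37, -92) = -21270 - (37 + (-92)**2/37 - 1/24*(-92)*37**2) = -21270 - (37 + (1/37)*8464 - 1/24*(-92)*1369) = -21270 - (37 + 8464/37 + 31487/6) = -21270 - 1*1224017/222 = -21270 - 1224017/222 = -5945957/222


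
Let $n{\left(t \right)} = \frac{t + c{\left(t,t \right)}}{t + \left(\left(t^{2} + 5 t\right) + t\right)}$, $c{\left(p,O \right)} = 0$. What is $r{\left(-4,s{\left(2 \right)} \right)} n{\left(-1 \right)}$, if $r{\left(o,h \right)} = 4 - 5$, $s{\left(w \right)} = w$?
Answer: $- \frac{1}{6} \approx -0.16667$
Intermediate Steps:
$r{\left(o,h \right)} = -1$ ($r{\left(o,h \right)} = 4 - 5 = -1$)
$n{\left(t \right)} = \frac{t}{t^{2} + 7 t}$ ($n{\left(t \right)} = \frac{t + 0}{t + \left(\left(t^{2} + 5 t\right) + t\right)} = \frac{t}{t + \left(t^{2} + 6 t\right)} = \frac{t}{t^{2} + 7 t}$)
$r{\left(-4,s{\left(2 \right)} \right)} n{\left(-1 \right)} = - \frac{1}{7 - 1} = - \frac{1}{6}$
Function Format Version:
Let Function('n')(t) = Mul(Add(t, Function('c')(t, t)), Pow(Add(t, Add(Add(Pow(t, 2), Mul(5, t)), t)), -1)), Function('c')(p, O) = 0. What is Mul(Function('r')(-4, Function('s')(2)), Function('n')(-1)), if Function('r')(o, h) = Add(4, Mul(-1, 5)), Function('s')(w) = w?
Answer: Rational(-1, 6) ≈ -0.16667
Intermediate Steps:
Function('r')(o, h) = -1 (Function('r')(o, h) = Add(4, -5) = -1)
Function('n')(t) = Mul(t, Pow(Add(Pow(t, 2), Mul(7, t)), -1)) (Function('n')(t) = Mul(Add(t, 0), Pow(Add(t, Add(Add(Pow(t, 2), Mul(5, t)), t)), -1)) = Mul(t, Pow(Add(t, Add(Pow(t, 2), Mul(6, t))), -1)) = Mul(t, Pow(Add(Pow(t, 2), Mul(7, t)), -1)))
Mul(Function('r')(-4, Function('s')(2)), Function('n')(-1)) = Mul(-1, Pow(Add(7, -1), -1)) = Mul(-1, Pow(6, -1)) = Mul(-1, Rational(1, 6)) = Rational(-1, 6)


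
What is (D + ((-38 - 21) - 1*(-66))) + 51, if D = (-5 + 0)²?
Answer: 83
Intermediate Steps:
D = 25 (D = (-5)² = 25)
(D + ((-38 - 21) - 1*(-66))) + 51 = (25 + ((-38 - 21) - 1*(-66))) + 51 = (25 + (-59 + 66)) + 51 = (25 + 7) + 51 = 32 + 51 = 83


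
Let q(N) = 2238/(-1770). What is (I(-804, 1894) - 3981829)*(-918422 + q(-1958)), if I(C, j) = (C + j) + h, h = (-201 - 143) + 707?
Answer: 18278349597432/5 ≈ 3.6557e+12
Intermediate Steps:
q(N) = -373/295 (q(N) = 2238*(-1/1770) = -373/295)
h = 363 (h = -344 + 707 = 363)
I(C, j) = 363 + C + j (I(C, j) = (C + j) + 363 = 363 + C + j)
(I(-804, 1894) - 3981829)*(-918422 + q(-1958)) = ((363 - 804 + 1894) - 3981829)*(-918422 - 373/295) = (1453 - 3981829)*(-270934863/295) = -3980376*(-270934863/295) = 18278349597432/5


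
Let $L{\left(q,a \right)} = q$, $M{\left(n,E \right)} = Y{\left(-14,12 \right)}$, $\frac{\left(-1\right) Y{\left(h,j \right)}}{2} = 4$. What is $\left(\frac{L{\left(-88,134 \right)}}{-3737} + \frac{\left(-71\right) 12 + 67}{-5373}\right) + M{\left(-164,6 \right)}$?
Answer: $- \frac{157224839}{20078901} \approx -7.8304$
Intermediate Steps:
$Y{\left(h,j \right)} = -8$ ($Y{\left(h,j \right)} = \left(-2\right) 4 = -8$)
$M{\left(n,E \right)} = -8$
$\left(\frac{L{\left(-88,134 \right)}}{-3737} + \frac{\left(-71\right) 12 + 67}{-5373}\right) + M{\left(-164,6 \right)} = \left(- \frac{88}{-3737} + \frac{\left(-71\right) 12 + 67}{-5373}\right) - 8 = \left(\left(-88\right) \left(- \frac{1}{3737}\right) + \left(-852 + 67\right) \left(- \frac{1}{5373}\right)\right) - 8 = \left(\frac{88}{3737} - - \frac{785}{5373}\right) - 8 = \left(\frac{88}{3737} + \frac{785}{5373}\right) - 8 = \frac{3406369}{20078901} - 8 = - \frac{157224839}{20078901}$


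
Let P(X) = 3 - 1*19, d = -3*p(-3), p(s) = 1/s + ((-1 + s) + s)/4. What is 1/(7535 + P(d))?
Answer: 1/7519 ≈ 0.00013300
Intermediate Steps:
p(s) = -1/4 + 1/s + s/2 (p(s) = 1/s + (-1 + 2*s)*(1/4) = 1/s + (-1/4 + s/2) = -1/4 + 1/s + s/2)
d = 25/4 (d = -3*(-1/4 + 1/(-3) + (1/2)*(-3)) = -3*(-1/4 - 1/3 - 3/2) = -3*(-25/12) = 25/4 ≈ 6.2500)
P(X) = -16 (P(X) = 3 - 19 = -16)
1/(7535 + P(d)) = 1/(7535 - 16) = 1/7519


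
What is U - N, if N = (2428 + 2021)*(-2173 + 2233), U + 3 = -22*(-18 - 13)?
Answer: -266261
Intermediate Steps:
U = 679 (U = -3 - 22*(-18 - 13) = -3 - 22*(-31) = -3 + 682 = 679)
N = 266940 (N = 4449*60 = 266940)
U - N = 679 - 1*266940 = 679 - 266940 = -266261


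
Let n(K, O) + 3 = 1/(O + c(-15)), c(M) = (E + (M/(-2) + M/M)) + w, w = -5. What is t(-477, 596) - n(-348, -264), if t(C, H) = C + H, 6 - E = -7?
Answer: 60392/495 ≈ 122.00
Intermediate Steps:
E = 13 (E = 6 - 1*(-7) = 6 + 7 = 13)
c(M) = 9 - M/2 (c(M) = (13 + (M/(-2) + M/M)) - 5 = (13 + (M*(-½) + 1)) - 5 = (13 + (-M/2 + 1)) - 5 = (13 + (1 - M/2)) - 5 = (14 - M/2) - 5 = 9 - M/2)
n(K, O) = -3 + 1/(33/2 + O) (n(K, O) = -3 + 1/(O + (9 - ½*(-15))) = -3 + 1/(O + (9 + 15/2)) = -3 + 1/(O + 33/2) = -3 + 1/(33/2 + O))
t(-477, 596) - n(-348, -264) = (-477 + 596) - (-97 - 6*(-264))/(33 + 2*(-264)) = 119 - (-97 + 1584)/(33 - 528) = 119 - 1487/(-495) = 119 - (-1)*1487/495 = 119 - 1*(-1487/495) = 119 + 1487/495 = 60392/495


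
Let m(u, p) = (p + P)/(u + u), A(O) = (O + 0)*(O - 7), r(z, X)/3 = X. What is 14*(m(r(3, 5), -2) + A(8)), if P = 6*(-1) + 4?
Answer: 1652/15 ≈ 110.13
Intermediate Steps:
r(z, X) = 3*X
A(O) = O*(-7 + O)
P = -2 (P = -6 + 4 = -2)
m(u, p) = (-2 + p)/(2*u) (m(u, p) = (p - 2)/(u + u) = (-2 + p)/((2*u)) = (-2 + p)*(1/(2*u)) = (-2 + p)/(2*u))
14*(m(r(3, 5), -2) + A(8)) = 14*((-2 - 2)/(2*((3*5))) + 8*(-7 + 8)) = 14*((½)*(-4)/15 + 8*1) = 14*((½)*(1/15)*(-4) + 8) = 14*(-2/15 + 8) = 14*(118/15) = 1652/15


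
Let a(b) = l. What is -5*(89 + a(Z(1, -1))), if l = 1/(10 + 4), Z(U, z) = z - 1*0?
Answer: -6235/14 ≈ -445.36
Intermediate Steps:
Z(U, z) = z (Z(U, z) = z + 0 = z)
l = 1/14 ≈ 0.071429
a(b) = 1/14
-5*(89 + a(Z(1, -1))) = -5*(89 + 1/14) = -5*1247/14 = -6235/14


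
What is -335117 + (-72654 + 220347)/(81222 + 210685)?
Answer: -13974692918/41701 ≈ -3.3512e+5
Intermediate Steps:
-335117 + (-72654 + 220347)/(81222 + 210685) = -335117 + 147693/291907 = -335117 + 147693*(1/291907) = -335117 + 21099/41701 = -13974692918/41701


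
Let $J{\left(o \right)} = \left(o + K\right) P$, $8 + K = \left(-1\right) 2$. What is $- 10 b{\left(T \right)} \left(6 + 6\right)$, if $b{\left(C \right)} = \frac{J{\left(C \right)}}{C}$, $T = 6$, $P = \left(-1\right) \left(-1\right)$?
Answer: $80$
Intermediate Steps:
$P = 1$
$K = -10$ ($K = -8 - 2 = -10$)
$J{\left(o \right)} = -10 + o$ ($J{\left(o \right)} = \left(o - 10\right) 1 = \left(-10 + o\right) 1 = -10 + o$)
$b{\left(C \right)} = \frac{-10 + C}{C}$
$- 10 b{\left(T \right)} \left(6 + 6\right) = - 10 \frac{-10 + 6}{6} \left(6 + 6\right) = - 10 \cdot \frac{1}{6} \left(-4\right) 12 = \left(-10\right) \left(- \frac{2}{3}\right) 12 = \frac{20}{3} \cdot 12 = 80$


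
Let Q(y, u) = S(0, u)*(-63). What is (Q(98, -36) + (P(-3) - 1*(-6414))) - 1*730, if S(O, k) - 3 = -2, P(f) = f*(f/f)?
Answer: 5618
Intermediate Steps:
P(f) = f (P(f) = f*1 = f)
S(O, k) = 1 (S(O, k) = 3 - 2 = 1)
Q(y, u) = -63 (Q(y, u) = 1*(-63) = -63)
(Q(98, -36) + (P(-3) - 1*(-6414))) - 1*730 = (-63 + (-3 - 1*(-6414))) - 1*730 = (-63 + (-3 + 6414)) - 730 = (-63 + 6411) - 730 = 6348 - 730 = 5618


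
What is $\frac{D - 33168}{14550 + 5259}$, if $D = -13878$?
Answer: $- \frac{15682}{6603} \approx -2.375$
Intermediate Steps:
$\frac{D - 33168}{14550 + 5259} = \frac{-13878 - 33168}{14550 + 5259} = - \frac{47046}{19809} = \left(-47046\right) \frac{1}{19809} = - \frac{15682}{6603}$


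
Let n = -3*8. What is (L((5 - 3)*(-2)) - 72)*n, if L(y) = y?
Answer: 1824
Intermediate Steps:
n = -24
(L((5 - 3)*(-2)) - 72)*n = ((5 - 3)*(-2) - 72)*(-24) = (2*(-2) - 72)*(-24) = (-4 - 72)*(-24) = -76*(-24) = 1824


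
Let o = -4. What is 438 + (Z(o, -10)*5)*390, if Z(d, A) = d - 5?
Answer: -17112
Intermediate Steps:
Z(d, A) = -5 + d
438 + (Z(o, -10)*5)*390 = 438 + ((-5 - 4)*5)*390 = 438 - 9*5*390 = 438 - 45*390 = 438 - 17550 = -17112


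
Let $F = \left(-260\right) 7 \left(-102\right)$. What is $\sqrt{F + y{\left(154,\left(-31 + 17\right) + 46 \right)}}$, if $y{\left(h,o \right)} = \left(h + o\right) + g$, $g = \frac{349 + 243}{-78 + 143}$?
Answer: $\frac{\sqrt{785153330}}{65} \approx 431.09$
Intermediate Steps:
$F = 185640$ ($F = \left(-1820\right) \left(-102\right) = 185640$)
$g = \frac{592}{65} \approx 9.1077$
$y{\left(h,o \right)} = \frac{592}{65} + h + o$ ($y{\left(h,o \right)} = \left(h + o\right) + \frac{592}{65} = \frac{592}{65} + h + o$)
$\sqrt{F + y{\left(154,\left(-31 + 17\right) + 46 \right)}} = \sqrt{185640 + \left(\frac{592}{65} + 154 + \left(\left(-31 + 17\right) + 46\right)\right)} = \sqrt{185640 + \left(\frac{592}{65} + 154 + \left(-14 + 46\right)\right)} = \sqrt{185640 + \left(\frac{592}{65} + 154 + 32\right)} = \sqrt{185640 + \frac{12682}{65}} = \sqrt{\frac{12079282}{65}} = \frac{\sqrt{785153330}}{65}$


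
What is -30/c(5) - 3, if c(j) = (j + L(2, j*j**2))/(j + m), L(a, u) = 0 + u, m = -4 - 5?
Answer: -27/13 ≈ -2.0769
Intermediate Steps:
m = -9
L(a, u) = u
c(j) = (j + j**3)/(-9 + j) (c(j) = (j + j*j**2)/(j - 9) = (j + j**3)/(-9 + j))
-30/c(5) - 3 = -30/((5 + 5**3)/(-9 + 5)) - 3 = -30/((5 + 125)/(-4)) - 3 = -30/((-1/4*130)) - 3 = -30/(-65/2) - 3 = -30*(-2)/65 - 3 = -10*(-6/65) - 3 = 12/13 - 3 = -27/13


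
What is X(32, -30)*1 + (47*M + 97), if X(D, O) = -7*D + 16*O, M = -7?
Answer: -936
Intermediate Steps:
X(32, -30)*1 + (47*M + 97) = (-7*32 + 16*(-30))*1 + (47*(-7) + 97) = (-224 - 480)*1 + (-329 + 97) = -704*1 - 232 = -704 - 232 = -936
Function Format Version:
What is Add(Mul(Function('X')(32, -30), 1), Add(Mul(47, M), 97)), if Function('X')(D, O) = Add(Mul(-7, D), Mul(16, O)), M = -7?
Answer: -936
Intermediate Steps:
Add(Mul(Function('X')(32, -30), 1), Add(Mul(47, M), 97)) = Add(Mul(Add(Mul(-7, 32), Mul(16, -30)), 1), Add(Mul(47, -7), 97)) = Add(Mul(Add(-224, -480), 1), Add(-329, 97)) = Add(Mul(-704, 1), -232) = Add(-704, -232) = -936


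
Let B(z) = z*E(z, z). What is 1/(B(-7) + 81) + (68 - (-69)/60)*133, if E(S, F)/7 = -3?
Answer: 2621132/285 ≈ 9197.0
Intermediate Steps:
E(S, F) = -21 (E(S, F) = 7*(-3) = -21)
B(z) = -21*z (B(z) = z*(-21) = -21*z)
1/(B(-7) + 81) + (68 - (-69)/60)*133 = 1/(-21*(-7) + 81) + (68 - (-69)/60)*133 = 1/(147 + 81) + (68 - (-69)/60)*133 = 1/228 + (68 - 1*(-23/20))*133 = 1/228 + (68 + 23/20)*133 = 1/228 + (1383/20)*133 = 1/228 + 183939/20 = 2621132/285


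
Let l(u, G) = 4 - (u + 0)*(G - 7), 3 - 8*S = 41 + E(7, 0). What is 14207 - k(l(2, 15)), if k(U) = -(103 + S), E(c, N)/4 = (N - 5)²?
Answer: 57171/4 ≈ 14293.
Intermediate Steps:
E(c, N) = 4*(-5 + N)² (E(c, N) = 4*(N - 5)² = 4*(-5 + N)²)
S = -69/4 (S = 3/8 - (41 + 4*(-5 + 0)²)/8 = 3/8 - (41 + 4*(-5)²)/8 = 3/8 - (41 + 4*25)/8 = 3/8 - (41 + 100)/8 = 3/8 - ⅛*141 = 3/8 - 141/8 = -69/4 ≈ -17.250)
l(u, G) = 4 - u*(-7 + G)
k(U) = -343/4 (k(U) = -(103 - 69/4) = -1*343/4 = -343/4)
14207 - k(l(2, 15)) = 14207 - 1*(-343/4) = 14207 + 343/4 = 57171/4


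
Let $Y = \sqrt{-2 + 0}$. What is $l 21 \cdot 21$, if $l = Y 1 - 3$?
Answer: $-1323 + 441 i \sqrt{2} \approx -1323.0 + 623.67 i$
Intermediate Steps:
$Y = i \sqrt{2}$ ($Y = \sqrt{-2} = i \sqrt{2} \approx 1.4142 i$)
$l = -3 + i \sqrt{2}$ ($l = i \sqrt{2} \cdot 1 - 3 = i \sqrt{2} - 3 = -3 + i \sqrt{2} \approx -3.0 + 1.4142 i$)
$l 21 \cdot 21 = \left(-3 + i \sqrt{2}\right) 21 \cdot 21 = \left(-63 + 21 i \sqrt{2}\right) 21 = -1323 + 441 i \sqrt{2}$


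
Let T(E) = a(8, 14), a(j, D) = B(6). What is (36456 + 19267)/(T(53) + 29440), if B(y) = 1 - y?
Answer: 55723/29435 ≈ 1.8931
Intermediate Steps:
a(j, D) = -5 (a(j, D) = 1 - 1*6 = 1 - 6 = -5)
T(E) = -5
(36456 + 19267)/(T(53) + 29440) = (36456 + 19267)/(-5 + 29440) = 55723/29435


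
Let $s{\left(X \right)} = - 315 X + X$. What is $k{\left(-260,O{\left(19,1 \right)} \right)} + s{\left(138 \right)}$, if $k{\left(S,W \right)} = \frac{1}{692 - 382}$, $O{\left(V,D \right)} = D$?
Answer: $- \frac{13432919}{310} \approx -43332.0$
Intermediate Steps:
$k{\left(S,W \right)} = \frac{1}{310}$
$s{\left(X \right)} = - 314 X$
$k{\left(-260,O{\left(19,1 \right)} \right)} + s{\left(138 \right)} = \frac{1}{310} - 43332 = - \frac{13432919}{310}$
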